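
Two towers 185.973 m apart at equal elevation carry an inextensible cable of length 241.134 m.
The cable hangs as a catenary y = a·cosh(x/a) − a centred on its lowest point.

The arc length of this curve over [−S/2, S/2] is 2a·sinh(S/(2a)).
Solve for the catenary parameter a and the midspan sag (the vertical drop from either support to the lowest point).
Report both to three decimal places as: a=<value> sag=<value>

a=72.614 sag=68.131

seed: a₀ = √(S³/(24(L−S))) = √(185.973³/(24·55.161)) = 69.703271
iter 1: u=1.334034  f(a)=+5.122e+00  f'(a)=-1.883e+00  a ← 69.703271 − (+5.122e+00/-1.883e+00) = 72.423287
iter 2: u=1.283931  f(a)=+3.150e-01  f'(a)=-1.658e+00  a ← 72.423287 − (+3.150e-01/-1.658e+00) = 72.613333
iter 3: u=1.280571  f(a)=+1.365e-03  f'(a)=-1.643e+00  a ← 72.613333 − (+1.365e-03/-1.643e+00) = 72.614163
iter 4: u=1.280556  f(a)=+2.587e-08  f'(a)=-1.643e+00  a ← 72.614163 − (+2.587e-08/-1.643e+00) = 72.614163
iter 5: u=1.280556  f(a)=+0.000e+00  f'(a)=-1.643e+00  a ← 72.614163 − (+0.000e+00/-1.643e+00) = 72.614163
converged: |Δa| < 1e-12 after 5 iterations
sag = a·(cosh(S/(2a)) − 1) = 72.614163·(cosh(1.280556) − 1) = 68.131061
T_max/T_min = cosh(S/(2a)) = 1.938261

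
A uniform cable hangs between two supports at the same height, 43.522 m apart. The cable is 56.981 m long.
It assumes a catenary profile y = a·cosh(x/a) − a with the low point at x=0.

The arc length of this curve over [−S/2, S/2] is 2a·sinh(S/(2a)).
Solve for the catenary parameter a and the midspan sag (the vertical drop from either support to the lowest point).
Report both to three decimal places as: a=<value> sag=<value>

a=16.669 sag=16.339

seed: a₀ = √(S³/(24(L−S))) = √(43.522³/(24·13.459)) = 15.975382
iter 1: u=1.362158  f(a)=+1.305e+00  f'(a)=-2.019e+00  a ← 15.975382 − (+1.305e+00/-2.019e+00) = 16.621848
iter 2: u=1.309181  f(a)=+8.341e-02  f'(a)=-1.769e+00  a ← 16.621848 − (+8.341e-02/-1.769e+00) = 16.669012
iter 3: u=1.305476  f(a)=+3.921e-04  f'(a)=-1.752e+00  a ← 16.669012 − (+3.921e-04/-1.752e+00) = 16.669236
iter 4: u=1.305459  f(a)=+8.751e-09  f'(a)=-1.752e+00  a ← 16.669236 − (+8.751e-09/-1.752e+00) = 16.669236
iter 5: u=1.305459  f(a)=+7.105e-15  f'(a)=-1.752e+00  a ← 16.669236 − (+7.105e-15/-1.752e+00) = 16.669236
converged: |Δa| < 1e-12 after 5 iterations
sag = a·(cosh(S/(2a)) − 1) = 16.669236·(cosh(1.305459) − 1) = 16.339430
T_max/T_min = cosh(S/(2a)) = 1.980215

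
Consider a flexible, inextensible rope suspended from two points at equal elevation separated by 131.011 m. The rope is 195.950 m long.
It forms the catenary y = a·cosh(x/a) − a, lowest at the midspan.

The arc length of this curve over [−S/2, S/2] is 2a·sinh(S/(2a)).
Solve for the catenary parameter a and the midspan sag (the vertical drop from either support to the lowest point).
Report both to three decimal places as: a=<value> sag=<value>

a=40.538 sag=65.492

seed: a₀ = √(S³/(24(L−S))) = √(131.011³/(24·64.939)) = 37.984221
iter 1: u=1.724545  f(a)=+1.037e+01  f'(a)=-4.550e+00  a ← 37.984221 − (+1.037e+01/-4.550e+00) = 40.263047
iter 2: u=1.626938  f(a)=+1.006e+00  f'(a)=-3.706e+00  a ← 40.263047 − (+1.006e+00/-3.706e+00) = 40.534601
iter 3: u=1.616039  f(a)=+1.173e-02  f'(a)=-3.620e+00  a ← 40.534601 − (+1.173e-02/-3.620e+00) = 40.537841
iter 4: u=1.615910  f(a)=+1.635e-06  f'(a)=-3.619e+00  a ← 40.537841 − (+1.635e-06/-3.619e+00) = 40.537842
iter 5: u=1.615910  f(a)=+8.527e-14  f'(a)=-3.619e+00  a ← 40.537842 − (+8.527e-14/-3.619e+00) = 40.537842
converged: |Δa| < 1e-12 after 5 iterations
sag = a·(cosh(S/(2a)) − 1) = 40.537842·(cosh(1.615910) − 1) = 65.492424
T_max/T_min = cosh(S/(2a)) = 2.615587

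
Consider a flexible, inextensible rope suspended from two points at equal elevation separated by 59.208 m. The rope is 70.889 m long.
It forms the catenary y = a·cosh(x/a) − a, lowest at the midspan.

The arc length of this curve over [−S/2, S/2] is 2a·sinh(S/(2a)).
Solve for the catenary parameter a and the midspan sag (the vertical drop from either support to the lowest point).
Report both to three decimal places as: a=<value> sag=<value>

a=27.981 sag=17.177

seed: a₀ = √(S³/(24(L−S))) = √(59.208³/(24·11.681)) = 27.209775
iter 1: u=1.087991  f(a)=+7.112e-01  f'(a)=-9.646e-01  a ← 27.209775 − (+7.112e-01/-9.646e-01) = 27.947027
iter 2: u=1.059290  f(a)=+2.993e-02  f'(a)=-8.850e-01  a ← 27.947027 − (+2.993e-02/-8.850e-01) = 27.980846
iter 3: u=1.058009  f(a)=+5.816e-05  f'(a)=-8.815e-01  a ← 27.980846 − (+5.816e-05/-8.815e-01) = 27.980912
iter 4: u=1.058007  f(a)=+2.206e-10  f'(a)=-8.815e-01  a ← 27.980912 − (+2.206e-10/-8.815e-01) = 27.980912
iter 5: u=1.058007  f(a)=-1.421e-14  f'(a)=-8.815e-01  a ← 27.980912 − (-1.421e-14/-8.815e-01) = 27.980912
converged: |Δa| < 1e-12 after 5 iterations
sag = a·(cosh(S/(2a)) − 1) = 27.980912·(cosh(1.058007) − 1) = 17.177078
T_max/T_min = cosh(S/(2a)) = 1.613886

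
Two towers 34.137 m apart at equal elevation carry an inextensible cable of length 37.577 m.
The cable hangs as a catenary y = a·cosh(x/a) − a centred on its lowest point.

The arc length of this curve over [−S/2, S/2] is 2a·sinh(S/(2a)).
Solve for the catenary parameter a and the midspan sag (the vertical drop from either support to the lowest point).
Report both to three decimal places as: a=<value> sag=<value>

seed: a₀ = √(S³/(24(L−S))) = √(34.137³/(24·3.440)) = 21.950943
iter 1: u=0.777575  f(a)=+1.055e-01  f'(a)=-3.328e-01  a ← 21.950943 − (+1.055e-01/-3.328e-01) = 22.267974
iter 2: u=0.766504  f(a)=+2.329e-03  f'(a)=-3.182e-01  a ← 22.267974 − (+2.329e-03/-3.182e-01) = 22.275293
iter 3: u=0.766253  f(a)=+1.192e-06  f'(a)=-3.179e-01  a ← 22.275293 − (+1.192e-06/-3.179e-01) = 22.275297
iter 4: u=0.766252  f(a)=+3.055e-13  f'(a)=-3.179e-01  a ← 22.275297 − (+3.055e-13/-3.179e-01) = 22.275297
converged: |Δa| < 1e-12 after 4 iterations
sag = a·(cosh(S/(2a)) − 1) = 22.275297·(cosh(0.766252) − 1) = 6.865681
T_max/T_min = cosh(S/(2a)) = 1.308220

a=22.275 sag=6.866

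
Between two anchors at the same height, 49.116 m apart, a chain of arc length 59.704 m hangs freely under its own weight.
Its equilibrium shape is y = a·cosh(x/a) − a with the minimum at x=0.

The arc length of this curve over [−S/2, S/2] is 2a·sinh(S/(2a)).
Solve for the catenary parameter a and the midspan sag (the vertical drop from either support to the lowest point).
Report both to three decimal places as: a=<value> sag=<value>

seed: a₀ = √(S³/(24(L−S))) = √(49.116³/(24·10.588)) = 21.593443
iter 1: u=1.137290  f(a)=+7.062e-01  f'(a)=-1.114e+00  a ← 21.593443 − (+7.062e-01/-1.114e+00) = 22.227663
iter 2: u=1.104840  f(a)=+3.231e-02  f'(a)=-1.014e+00  a ← 22.227663 − (+3.231e-02/-1.014e+00) = 22.259533
iter 3: u=1.103258  f(a)=+7.480e-05  f'(a)=-1.009e+00  a ← 22.259533 − (+7.480e-05/-1.009e+00) = 22.259607
iter 4: u=1.103254  f(a)=+4.029e-10  f'(a)=-1.009e+00  a ← 22.259607 − (+4.029e-10/-1.009e+00) = 22.259607
iter 5: u=1.103254  f(a)=+0.000e+00  f'(a)=-1.009e+00  a ← 22.259607 − (+0.000e+00/-1.009e+00) = 22.259607
converged: |Δa| < 1e-12 after 5 iterations
sag = a·(cosh(S/(2a)) − 1) = 22.259607·(cosh(1.103254) − 1) = 14.977901
T_max/T_min = cosh(S/(2a)) = 1.672874

a=22.260 sag=14.978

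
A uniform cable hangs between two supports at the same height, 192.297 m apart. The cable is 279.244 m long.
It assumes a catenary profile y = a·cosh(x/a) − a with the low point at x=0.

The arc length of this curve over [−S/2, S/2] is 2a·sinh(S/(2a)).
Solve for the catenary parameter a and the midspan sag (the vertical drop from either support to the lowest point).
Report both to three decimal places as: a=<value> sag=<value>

a=61.983 sag=90.779

seed: a₀ = √(S³/(24(L−S))) = √(192.297³/(24·86.947)) = 58.374859
iter 1: u=1.647088  f(a)=+1.259e+01  f'(a)=-3.869e+00  a ← 58.374859 − (+1.259e+01/-3.869e+00) = 61.627313
iter 2: u=1.560161  f(a)=+1.128e+00  f'(a)=-3.204e+00  a ← 61.627313 − (+1.128e+00/-3.204e+00) = 61.979495
iter 3: u=1.551295  f(a)=+1.104e-02  f'(a)=-3.142e+00  a ← 61.979495 − (+1.104e-02/-3.142e+00) = 61.983010
iter 4: u=1.551207  f(a)=+1.081e-06  f'(a)=-3.141e+00  a ← 61.983010 − (+1.081e-06/-3.141e+00) = 61.983011
iter 5: u=1.551207  f(a)=+5.684e-14  f'(a)=-3.141e+00  a ← 61.983011 − (+5.684e-14/-3.141e+00) = 61.983011
converged: |Δa| < 1e-12 after 5 iterations
sag = a·(cosh(S/(2a)) − 1) = 61.983011·(cosh(1.551207) − 1) = 90.778884
T_max/T_min = cosh(S/(2a)) = 2.464577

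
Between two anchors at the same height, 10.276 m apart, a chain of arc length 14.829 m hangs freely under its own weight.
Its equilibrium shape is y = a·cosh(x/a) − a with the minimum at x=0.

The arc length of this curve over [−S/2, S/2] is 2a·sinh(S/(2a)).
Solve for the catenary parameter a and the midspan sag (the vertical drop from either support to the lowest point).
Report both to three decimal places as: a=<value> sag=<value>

seed: a₀ = √(S³/(24(L−S))) = √(10.276³/(24·4.553)) = 3.151242
iter 1: u=1.630468  f(a)=+6.449e-01  f'(a)=-3.734e+00  a ← 3.151242 − (+6.449e-01/-3.734e+00) = 3.323942
iter 2: u=1.545755  f(a)=+5.681e-02  f'(a)=-3.103e+00  a ← 3.323942 − (+5.681e-02/-3.103e+00) = 3.342251
iter 3: u=1.537287  f(a)=+5.350e-04  f'(a)=-3.045e+00  a ← 3.342251 − (+5.350e-04/-3.045e+00) = 3.342427
iter 4: u=1.537206  f(a)=+4.842e-08  f'(a)=-3.044e+00  a ← 3.342427 − (+4.842e-08/-3.044e+00) = 3.342427
iter 5: u=1.537206  f(a)=-1.776e-15  f'(a)=-3.044e+00  a ← 3.342427 − (-1.776e-15/-3.044e+00) = 3.342427
converged: |Δa| < 1e-12 after 5 iterations
sag = a·(cosh(S/(2a)) − 1) = 3.342427·(cosh(1.537206) − 1) = 4.790631
T_max/T_min = cosh(S/(2a)) = 2.433279

a=3.342 sag=4.791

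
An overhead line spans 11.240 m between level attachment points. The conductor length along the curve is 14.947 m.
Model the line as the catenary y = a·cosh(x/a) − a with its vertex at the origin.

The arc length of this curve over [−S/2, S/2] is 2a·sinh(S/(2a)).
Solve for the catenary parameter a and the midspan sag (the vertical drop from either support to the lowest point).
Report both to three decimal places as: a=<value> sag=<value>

seed: a₀ = √(S³/(24(L−S))) = √(11.240³/(24·3.707)) = 3.995145
iter 1: u=1.406707  f(a)=+3.845e-01  f'(a)=-2.250e+00  a ← 3.995145 − (+3.845e-01/-2.250e+00) = 4.166059
iter 2: u=1.348997  f(a)=+2.605e-02  f'(a)=-1.954e+00  a ← 4.166059 − (+2.605e-02/-1.954e+00) = 4.179389
iter 3: u=1.344694  f(a)=+1.388e-04  f'(a)=-1.934e+00  a ← 4.179389 − (+1.388e-04/-1.934e+00) = 4.179461
iter 4: u=1.344671  f(a)=+3.987e-09  f'(a)=-1.934e+00  a ← 4.179461 − (+3.987e-09/-1.934e+00) = 4.179461
iter 5: u=1.344671  f(a)=-3.553e-15  f'(a)=-1.934e+00  a ← 4.179461 − (-3.553e-15/-1.934e+00) = 4.179461
converged: |Δa| < 1e-12 after 5 iterations
sag = a·(cosh(S/(2a)) − 1) = 4.179461·(cosh(1.344671) − 1) = 4.383313
T_max/T_min = cosh(S/(2a)) = 2.048775

a=4.179 sag=4.383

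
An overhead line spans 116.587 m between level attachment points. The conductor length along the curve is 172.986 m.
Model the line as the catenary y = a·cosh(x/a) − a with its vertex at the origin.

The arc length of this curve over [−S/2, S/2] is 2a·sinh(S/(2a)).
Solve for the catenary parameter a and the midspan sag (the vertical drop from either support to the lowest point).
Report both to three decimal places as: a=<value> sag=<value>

a=36.466 sag=57.400

seed: a₀ = √(S³/(24(L−S))) = √(116.587³/(24·56.399)) = 34.216365
iter 1: u=1.703673  f(a)=+8.774e+00  f'(a)=-4.358e+00  a ← 34.216365 − (+8.774e+00/-4.358e+00) = 36.229596
iter 2: u=1.609002  f(a)=+8.340e-01  f'(a)=-3.566e+00  a ← 36.229596 − (+8.340e-01/-3.566e+00) = 36.463489
iter 3: u=1.598681  f(a)=+9.283e-03  f'(a)=-3.487e+00  a ← 36.463489 − (+9.283e-03/-3.487e+00) = 36.466151
iter 4: u=1.598565  f(a)=+1.178e-06  f'(a)=-3.486e+00  a ← 36.466151 − (+1.178e-06/-3.486e+00) = 36.466151
iter 5: u=1.598565  f(a)=-2.842e-14  f'(a)=-3.486e+00  a ← 36.466151 − (-2.842e-14/-3.486e+00) = 36.466151
converged: |Δa| < 1e-12 after 5 iterations
sag = a·(cosh(S/(2a)) − 1) = 36.466151·(cosh(1.598565) − 1) = 57.399813
T_max/T_min = cosh(S/(2a)) = 2.574057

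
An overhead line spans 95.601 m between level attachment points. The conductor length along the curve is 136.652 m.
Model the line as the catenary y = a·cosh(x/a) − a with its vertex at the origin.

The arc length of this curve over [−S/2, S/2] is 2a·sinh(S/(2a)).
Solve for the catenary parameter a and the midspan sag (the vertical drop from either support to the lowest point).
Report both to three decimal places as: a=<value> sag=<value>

seed: a₀ = √(S³/(24(L−S))) = √(95.601³/(24·41.051)) = 29.780101
iter 1: u=1.605115  f(a)=+5.624e+00  f'(a)=-3.536e+00  a ← 29.780101 − (+5.624e+00/-3.536e+00) = 31.370814
iter 2: u=1.523725  f(a)=+4.821e-01  f'(a)=-2.953e+00  a ← 31.370814 − (+4.821e-01/-2.953e+00) = 31.534043
iter 3: u=1.515838  f(a)=+4.275e-03  f'(a)=-2.901e+00  a ← 31.534043 − (+4.275e-03/-2.901e+00) = 31.535516
iter 4: u=1.515767  f(a)=+3.428e-07  f'(a)=-2.901e+00  a ← 31.535516 − (+3.428e-07/-2.901e+00) = 31.535517
iter 5: u=1.515767  f(a)=+0.000e+00  f'(a)=-2.901e+00  a ← 31.535517 − (+0.000e+00/-2.901e+00) = 31.535517
converged: |Δa| < 1e-12 after 5 iterations
sag = a·(cosh(S/(2a)) − 1) = 31.535517·(cosh(1.515767) − 1) = 43.716932
T_max/T_min = cosh(S/(2a)) = 2.386276

a=31.536 sag=43.717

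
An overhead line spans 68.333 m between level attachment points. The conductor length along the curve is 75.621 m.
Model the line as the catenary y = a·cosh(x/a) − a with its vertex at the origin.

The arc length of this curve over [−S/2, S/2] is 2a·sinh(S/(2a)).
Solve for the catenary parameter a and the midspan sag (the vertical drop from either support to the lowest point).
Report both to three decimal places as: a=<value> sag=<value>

seed: a₀ = √(S³/(24(L−S))) = √(68.333³/(24·7.288)) = 42.710625
iter 1: u=0.799953  f(a)=+2.368e-01  f'(a)=-3.636e-01  a ← 42.710625 − (+2.368e-01/-3.636e-01) = 43.361786
iter 2: u=0.787940  f(a)=+5.523e-03  f'(a)=-3.468e-01  a ← 43.361786 − (+5.523e-03/-3.468e-01) = 43.377712
iter 3: u=0.787651  f(a)=+3.165e-06  f'(a)=-3.464e-01  a ← 43.377712 − (+3.165e-06/-3.464e-01) = 43.377721
iter 4: u=0.787651  f(a)=+1.023e-12  f'(a)=-3.464e-01  a ← 43.377721 − (+1.023e-12/-3.464e-01) = 43.377721
converged: |Δa| < 1e-12 after 4 iterations
sag = a·(cosh(S/(2a)) − 1) = 43.377721·(cosh(0.787651) − 1) = 14.165833
T_max/T_min = cosh(S/(2a)) = 1.326569

a=43.378 sag=14.166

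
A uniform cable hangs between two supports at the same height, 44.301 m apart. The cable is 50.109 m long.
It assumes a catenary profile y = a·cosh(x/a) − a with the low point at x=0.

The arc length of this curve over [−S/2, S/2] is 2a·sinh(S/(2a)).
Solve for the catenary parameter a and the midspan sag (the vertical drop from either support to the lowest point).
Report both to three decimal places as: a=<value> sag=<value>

seed: a₀ = √(S³/(24(L−S))) = √(44.301³/(24·5.808)) = 24.974763
iter 1: u=0.886915  f(a)=+2.328e-01  f'(a)=-5.027e-01  a ← 24.974763 − (+2.328e-01/-5.027e-01) = 25.437746
iter 2: u=0.870773  f(a)=+6.630e-03  f'(a)=-4.745e-01  a ← 25.437746 − (+6.630e-03/-4.745e-01) = 25.451719
iter 3: u=0.870295  f(a)=+5.729e-06  f'(a)=-4.736e-01  a ← 25.451719 − (+5.729e-06/-4.736e-01) = 25.451731
iter 4: u=0.870294  f(a)=+4.285e-12  f'(a)=-4.736e-01  a ← 25.451731 − (+4.285e-12/-4.736e-01) = 25.451731
converged: |Δa| < 1e-12 after 4 iterations
sag = a·(cosh(S/(2a)) − 1) = 25.451731·(cosh(0.870294) − 1) = 10.262672
T_max/T_min = cosh(S/(2a)) = 1.403221

a=25.452 sag=10.263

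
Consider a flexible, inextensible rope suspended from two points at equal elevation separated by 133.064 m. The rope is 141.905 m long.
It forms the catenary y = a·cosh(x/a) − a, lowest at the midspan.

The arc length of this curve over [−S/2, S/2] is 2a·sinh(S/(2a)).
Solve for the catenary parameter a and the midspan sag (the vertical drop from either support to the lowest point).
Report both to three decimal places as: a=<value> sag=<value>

seed: a₀ = √(S³/(24(L−S))) = √(133.064³/(24·8.841)) = 105.374262
iter 1: u=0.631388  f(a)=+1.779e-01  f'(a)=-1.746e-01  a ← 105.374262 − (+1.779e-01/-1.746e-01) = 106.393267
iter 2: u=0.625340  f(a)=+2.614e-03  f'(a)=-1.695e-01  a ← 106.393267 − (+2.614e-03/-1.695e-01) = 106.408687
iter 3: u=0.625250  f(a)=+5.827e-07  f'(a)=-1.694e-01  a ← 106.408687 − (+5.827e-07/-1.694e-01) = 106.408691
iter 4: u=0.625250  f(a)=+2.842e-14  f'(a)=-1.694e-01  a ← 106.408691 − (+2.842e-14/-1.694e-01) = 106.408691
converged: |Δa| < 1e-12 after 4 iterations
sag = a·(cosh(S/(2a)) − 1) = 106.408691·(cosh(0.625250) − 1) = 21.486058
T_max/T_min = cosh(S/(2a)) = 1.201920

a=106.409 sag=21.486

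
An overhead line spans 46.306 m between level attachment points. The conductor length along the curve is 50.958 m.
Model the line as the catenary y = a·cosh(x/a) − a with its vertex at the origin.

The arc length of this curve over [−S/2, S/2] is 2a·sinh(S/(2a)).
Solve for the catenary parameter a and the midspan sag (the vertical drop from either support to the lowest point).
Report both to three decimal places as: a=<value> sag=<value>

a=30.261 sag=9.298

seed: a₀ = √(S³/(24(L−S))) = √(46.306³/(24·4.652)) = 29.821565
iter 1: u=0.776384  f(a)=+1.422e-01  f'(a)=-3.312e-01  a ← 29.821565 − (+1.422e-01/-3.312e-01) = 30.251010
iter 2: u=0.765363  f(a)=+3.131e-03  f'(a)=-3.168e-01  a ← 30.251010 − (+3.131e-03/-3.168e-01) = 30.260893
iter 3: u=0.765113  f(a)=+1.592e-06  f'(a)=-3.164e-01  a ← 30.260893 − (+1.592e-06/-3.164e-01) = 30.260898
iter 4: u=0.765113  f(a)=+4.192e-13  f'(a)=-3.164e-01  a ← 30.260898 − (+4.192e-13/-3.164e-01) = 30.260898
converged: |Δa| < 1e-12 after 4 iterations
sag = a·(cosh(S/(2a)) − 1) = 30.260898·(cosh(0.765113) − 1) = 9.297936
T_max/T_min = cosh(S/(2a)) = 1.307259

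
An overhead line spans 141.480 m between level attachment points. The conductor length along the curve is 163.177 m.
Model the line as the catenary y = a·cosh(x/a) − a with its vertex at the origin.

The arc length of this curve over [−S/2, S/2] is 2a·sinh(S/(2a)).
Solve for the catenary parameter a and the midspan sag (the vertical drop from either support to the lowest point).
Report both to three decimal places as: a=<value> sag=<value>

seed: a₀ = √(S³/(24(L−S))) = √(141.480³/(24·21.697)) = 73.745769
iter 1: u=0.959241  f(a)=+1.020e+00  f'(a)=-6.444e-01  a ← 73.745769 − (+1.020e+00/-6.444e-01) = 75.329258
iter 2: u=0.939077  f(a)=+3.379e-02  f'(a)=-6.023e-01  a ← 75.329258 − (+3.379e-02/-6.023e-01) = 75.385357
iter 3: u=0.938379  f(a)=+3.987e-05  f'(a)=-6.009e-01  a ← 75.385357 − (+3.987e-05/-6.009e-01) = 75.385423
iter 4: u=0.938378  f(a)=+5.565e-11  f'(a)=-6.009e-01  a ← 75.385423 − (+5.565e-11/-6.009e-01) = 75.385423
iter 5: u=0.938378  f(a)=+0.000e+00  f'(a)=-6.009e-01  a ← 75.385423 − (+0.000e+00/-6.009e-01) = 75.385423
converged: |Δa| < 1e-12 after 5 iterations
sag = a·(cosh(S/(2a)) − 1) = 75.385423·(cosh(0.938378) − 1) = 35.698533
T_max/T_min = cosh(S/(2a)) = 1.473547

a=75.385 sag=35.699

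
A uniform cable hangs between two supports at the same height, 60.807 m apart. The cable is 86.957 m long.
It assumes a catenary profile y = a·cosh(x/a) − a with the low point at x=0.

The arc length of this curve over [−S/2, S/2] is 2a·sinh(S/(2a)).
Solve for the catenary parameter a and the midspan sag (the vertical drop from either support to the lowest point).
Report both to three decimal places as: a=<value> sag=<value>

seed: a₀ = √(S³/(24(L−S))) = √(60.807³/(24·26.150)) = 18.927310
iter 1: u=1.606330  f(a)=+3.589e+00  f'(a)=-3.545e+00  a ← 18.927310 − (+3.589e+00/-3.545e+00) = 19.939575
iter 2: u=1.524782  f(a)=+3.080e-01  f'(a)=-2.960e+00  a ← 19.939575 − (+3.080e-01/-2.960e+00) = 20.043611
iter 3: u=1.516867  f(a)=+2.739e-03  f'(a)=-2.908e+00  a ← 20.043611 − (+2.739e-03/-2.908e+00) = 20.044553
iter 4: u=1.516796  f(a)=+2.209e-07  f'(a)=-2.908e+00  a ← 20.044553 − (+2.209e-07/-2.908e+00) = 20.044553
iter 5: u=1.516796  f(a)=-1.421e-14  f'(a)=-2.908e+00  a ← 20.044553 − (-1.421e-14/-2.908e+00) = 20.044553
converged: |Δa| < 1e-12 after 5 iterations
sag = a·(cosh(S/(2a)) − 1) = 20.044553·(cosh(1.516796) − 1) = 27.831997
T_max/T_min = cosh(S/(2a)) = 2.388507

a=20.045 sag=27.832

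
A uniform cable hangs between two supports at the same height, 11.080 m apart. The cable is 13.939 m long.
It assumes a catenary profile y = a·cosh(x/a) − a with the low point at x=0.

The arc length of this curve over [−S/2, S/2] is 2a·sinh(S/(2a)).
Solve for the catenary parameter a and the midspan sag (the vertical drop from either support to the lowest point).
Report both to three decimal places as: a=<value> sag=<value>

seed: a₀ = √(S³/(24(L−S))) = √(11.080³/(24·2.859)) = 4.452428
iter 1: u=1.244265  f(a)=+2.297e-01  f'(a)=-1.494e+00  a ← 4.452428 − (+2.297e-01/-1.494e+00) = 4.606104
iter 2: u=1.202752  f(a)=+1.243e-02  f'(a)=-1.337e+00  a ← 4.606104 − (+1.243e-02/-1.337e+00) = 4.615400
iter 3: u=1.200329  f(a)=+4.098e-05  f'(a)=-1.328e+00  a ← 4.615400 − (+4.098e-05/-1.328e+00) = 4.615431
iter 4: u=1.200321  f(a)=+4.490e-10  f'(a)=-1.328e+00  a ← 4.615431 − (+4.490e-10/-1.328e+00) = 4.615431
iter 5: u=1.200321  f(a)=-1.776e-15  f'(a)=-1.328e+00  a ← 4.615431 − (-1.776e-15/-1.328e+00) = 4.615431
converged: |Δa| < 1e-12 after 5 iterations
sag = a·(cosh(S/(2a)) − 1) = 4.615431·(cosh(1.200321) − 1) = 3.743764
T_max/T_min = cosh(S/(2a)) = 1.811141

a=4.615 sag=3.744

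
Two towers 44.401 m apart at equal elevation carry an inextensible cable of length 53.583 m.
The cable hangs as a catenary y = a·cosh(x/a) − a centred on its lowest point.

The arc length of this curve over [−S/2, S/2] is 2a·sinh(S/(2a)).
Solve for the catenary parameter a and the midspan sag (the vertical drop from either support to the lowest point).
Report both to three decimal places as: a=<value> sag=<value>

seed: a₀ = √(S³/(24(L−S))) = √(44.401³/(24·9.182)) = 19.930347
iter 1: u=1.113904  f(a)=+5.868e-01  f'(a)=-1.041e+00  a ← 19.930347 − (+5.868e-01/-1.041e+00) = 20.494046
iter 2: u=1.083266  f(a)=+2.581e-02  f'(a)=-9.512e-01  a ← 20.494046 − (+2.581e-02/-9.512e-01) = 20.521186
iter 3: u=1.081833  f(a)=+5.506e-05  f'(a)=-9.471e-01  a ← 20.521186 − (+5.506e-05/-9.471e-01) = 20.521244
iter 4: u=1.081830  f(a)=+2.516e-10  f'(a)=-9.471e-01  a ← 20.521244 − (+2.516e-10/-9.471e-01) = 20.521244
iter 5: u=1.081830  f(a)=+7.105e-15  f'(a)=-9.471e-01  a ← 20.521244 − (+7.105e-15/-9.471e-01) = 20.521244
converged: |Δa| < 1e-12 after 5 iterations
sag = a·(cosh(S/(2a)) − 1) = 20.521244·(cosh(1.081830) − 1) = 13.226436
T_max/T_min = cosh(S/(2a)) = 1.644524

a=20.521 sag=13.226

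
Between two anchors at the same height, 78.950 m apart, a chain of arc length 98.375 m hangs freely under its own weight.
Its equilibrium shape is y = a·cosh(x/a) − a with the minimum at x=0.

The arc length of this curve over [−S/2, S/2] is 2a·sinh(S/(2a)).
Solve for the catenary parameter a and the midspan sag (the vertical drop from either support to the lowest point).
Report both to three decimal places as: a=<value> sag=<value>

a=33.626 sag=25.957

seed: a₀ = √(S³/(24(L−S))) = √(78.950³/(24·19.425)) = 32.489428
iter 1: u=1.215011  f(a)=+1.485e+00  f'(a)=-1.382e+00  a ← 32.489428 − (+1.485e+00/-1.382e+00) = 33.564245
iter 2: u=1.176103  f(a)=+7.689e-02  f'(a)=-1.242e+00  a ← 33.564245 − (+7.689e-02/-1.242e+00) = 33.626144
iter 3: u=1.173938  f(a)=+2.309e-04  f'(a)=-1.235e+00  a ← 33.626144 − (+2.309e-04/-1.235e+00) = 33.626331
iter 4: u=1.173931  f(a)=+2.097e-09  f'(a)=-1.235e+00  a ← 33.626331 − (+2.097e-09/-1.235e+00) = 33.626331
iter 5: u=1.173931  f(a)=-1.421e-14  f'(a)=-1.235e+00  a ← 33.626331 − (-1.421e-14/-1.235e+00) = 33.626331
converged: |Δa| < 1e-12 after 5 iterations
sag = a·(cosh(S/(2a)) − 1) = 33.626331·(cosh(1.173931) − 1) = 25.956723
T_max/T_min = cosh(S/(2a)) = 1.771917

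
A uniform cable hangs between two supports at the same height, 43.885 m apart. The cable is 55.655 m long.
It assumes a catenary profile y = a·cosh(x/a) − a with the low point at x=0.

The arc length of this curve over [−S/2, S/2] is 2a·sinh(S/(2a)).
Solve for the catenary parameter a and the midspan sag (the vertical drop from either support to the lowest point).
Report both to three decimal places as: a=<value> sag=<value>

a=17.954 sag=15.163

seed: a₀ = √(S³/(24(L−S))) = √(43.885³/(24·11.770)) = 17.297379
iter 1: u=1.268545  f(a)=+9.841e-01  f'(a)=-1.593e+00  a ← 17.297379 − (+9.841e-01/-1.593e+00) = 17.915212
iter 2: u=1.224797  f(a)=+5.519e-02  f'(a)=-1.419e+00  a ← 17.915212 − (+5.519e-02/-1.419e+00) = 17.954109
iter 3: u=1.222144  f(a)=+1.963e-04  f'(a)=-1.409e+00  a ← 17.954109 − (+1.963e-04/-1.409e+00) = 17.954248
iter 4: u=1.222134  f(a)=+2.505e-09  f'(a)=-1.409e+00  a ← 17.954248 − (+2.505e-09/-1.409e+00) = 17.954248
iter 5: u=1.222134  f(a)=+7.105e-15  f'(a)=-1.409e+00  a ← 17.954248 − (+7.105e-15/-1.409e+00) = 17.954248
converged: |Δa| < 1e-12 after 5 iterations
sag = a·(cosh(S/(2a)) − 1) = 17.954248·(cosh(1.222134) − 1) = 15.162587
T_max/T_min = cosh(S/(2a)) = 1.844513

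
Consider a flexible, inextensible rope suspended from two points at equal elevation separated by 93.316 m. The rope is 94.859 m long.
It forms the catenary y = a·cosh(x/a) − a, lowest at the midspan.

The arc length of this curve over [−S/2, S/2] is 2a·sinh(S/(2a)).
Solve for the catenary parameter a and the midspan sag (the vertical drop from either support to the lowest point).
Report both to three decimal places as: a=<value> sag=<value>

seed: a₀ = √(S³/(24(L−S))) = √(93.316³/(24·1.543)) = 148.130875
iter 1: u=0.314978  f(a)=+7.672e-03  f'(a)=-2.104e-02  a ← 148.130875 − (+7.672e-03/-2.104e-02) = 148.495520
iter 2: u=0.314205  f(a)=+2.842e-05  f'(a)=-2.088e-02  a ← 148.495520 − (+2.842e-05/-2.088e-02) = 148.496881
iter 3: u=0.314202  f(a)=+3.933e-10  f'(a)=-2.088e-02  a ← 148.496881 − (+3.933e-10/-2.088e-02) = 148.496881
iter 4: u=0.314202  f(a)=+0.000e+00  f'(a)=-2.088e-02  a ← 148.496881 − (+0.000e+00/-2.088e-02) = 148.496881
converged: |Δa| < 1e-12 after 4 iterations
sag = a·(cosh(S/(2a)) − 1) = 148.496881·(cosh(0.314202) − 1) = 7.390518
T_max/T_min = cosh(S/(2a)) = 1.049769

a=148.497 sag=7.391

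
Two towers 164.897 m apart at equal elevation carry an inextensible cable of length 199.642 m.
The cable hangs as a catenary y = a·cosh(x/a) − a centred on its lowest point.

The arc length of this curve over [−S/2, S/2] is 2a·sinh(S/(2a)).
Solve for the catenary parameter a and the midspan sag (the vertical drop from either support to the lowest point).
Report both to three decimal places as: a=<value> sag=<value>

a=75.541 sag=49.642

seed: a₀ = √(S³/(24(L−S))) = √(164.897³/(24·34.745)) = 73.327580
iter 1: u=1.124386  f(a)=+2.264e+00  f'(a)=-1.073e+00  a ← 73.327580 − (+2.264e+00/-1.073e+00) = 75.437151
iter 2: u=1.092943  f(a)=+1.014e-01  f'(a)=-9.789e-01  a ← 75.437151 − (+1.014e-01/-9.789e-01) = 75.540697
iter 3: u=1.091445  f(a)=+2.243e-04  f'(a)=-9.745e-01  a ← 75.540697 − (+2.243e-04/-9.745e-01) = 75.540927
iter 4: u=1.091441  f(a)=+1.104e-09  f'(a)=-9.745e-01  a ← 75.540927 − (+1.104e-09/-9.745e-01) = 75.540927
iter 5: u=1.091441  f(a)=-2.842e-14  f'(a)=-9.745e-01  a ← 75.540927 − (-2.842e-14/-9.745e-01) = 75.540927
converged: |Δa| < 1e-12 after 5 iterations
sag = a·(cosh(S/(2a)) − 1) = 75.540927·(cosh(1.091441) − 1) = 49.641594
T_max/T_min = cosh(S/(2a)) = 1.657148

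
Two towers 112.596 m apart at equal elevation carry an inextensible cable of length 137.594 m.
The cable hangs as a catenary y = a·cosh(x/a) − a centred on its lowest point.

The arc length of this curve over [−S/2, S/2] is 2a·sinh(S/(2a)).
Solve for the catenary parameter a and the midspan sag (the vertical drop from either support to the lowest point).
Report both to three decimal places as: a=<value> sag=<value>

seed: a₀ = √(S³/(24(L−S))) = √(112.596³/(24·24.998)) = 48.778247
iter 1: u=1.154162  f(a)=+1.719e+00  f'(a)=-1.168e+00  a ← 48.778247 − (+1.719e+00/-1.168e+00) = 50.249603
iter 2: u=1.120367  f(a)=+8.083e-02  f'(a)=-1.061e+00  a ← 50.249603 − (+8.083e-02/-1.061e+00) = 50.325817
iter 3: u=1.118670  f(a)=+1.983e-04  f'(a)=-1.055e+00  a ← 50.325817 − (+1.983e-04/-1.055e+00) = 50.326005
iter 4: u=1.118666  f(a)=+1.200e-09  f'(a)=-1.055e+00  a ← 50.326005 − (+1.200e-09/-1.055e+00) = 50.326005
iter 5: u=1.118666  f(a)=+0.000e+00  f'(a)=-1.055e+00  a ← 50.326005 − (+0.000e+00/-1.055e+00) = 50.326005
converged: |Δa| < 1e-12 after 5 iterations
sag = a·(cosh(S/(2a)) − 1) = 50.326005·(cosh(1.118666) − 1) = 34.913270
T_max/T_min = cosh(S/(2a)) = 1.693742

a=50.326 sag=34.913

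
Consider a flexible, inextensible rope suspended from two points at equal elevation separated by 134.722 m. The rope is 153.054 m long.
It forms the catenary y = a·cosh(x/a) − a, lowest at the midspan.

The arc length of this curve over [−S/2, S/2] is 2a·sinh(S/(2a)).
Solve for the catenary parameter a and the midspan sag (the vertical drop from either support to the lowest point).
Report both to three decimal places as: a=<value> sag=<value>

seed: a₀ = √(S³/(24(L−S))) = √(134.722³/(24·18.332)) = 74.549929
iter 1: u=0.903569  f(a)=+7.631e-01  f'(a)=-5.331e-01  a ← 74.549929 − (+7.631e-01/-5.331e-01) = 75.981168
iter 2: u=0.886549  f(a)=+2.253e-02  f'(a)=-5.021e-01  a ← 75.981168 − (+2.253e-02/-5.021e-01) = 76.026038
iter 3: u=0.886025  f(a)=+2.096e-05  f'(a)=-5.011e-01  a ← 76.026038 − (+2.096e-05/-5.011e-01) = 76.026080
iter 4: u=0.886025  f(a)=+1.813e-11  f'(a)=-5.011e-01  a ← 76.026080 − (+1.813e-11/-5.011e-01) = 76.026080
converged: |Δa| < 1e-12 after 4 iterations
sag = a·(cosh(S/(2a)) − 1) = 76.026080·(cosh(0.886025) − 1) = 31.845819
T_max/T_min = cosh(S/(2a)) = 1.418880

a=76.026 sag=31.846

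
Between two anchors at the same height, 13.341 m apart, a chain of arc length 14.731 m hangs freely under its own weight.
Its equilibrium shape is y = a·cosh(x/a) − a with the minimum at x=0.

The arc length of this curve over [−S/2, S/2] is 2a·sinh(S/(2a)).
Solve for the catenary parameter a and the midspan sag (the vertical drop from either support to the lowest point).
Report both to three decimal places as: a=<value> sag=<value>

seed: a₀ = √(S³/(24(L−S))) = √(13.341³/(24·1.390)) = 8.436641
iter 1: u=0.790658  f(a)=+4.410e-02  f'(a)=-3.506e-01  a ← 8.436641 − (+4.410e-02/-3.506e-01) = 8.562431
iter 2: u=0.779043  f(a)=+1.006e-03  f'(a)=-3.348e-01  a ← 8.562431 − (+1.006e-03/-3.348e-01) = 8.565435
iter 3: u=0.778770  f(a)=+5.500e-07  f'(a)=-3.344e-01  a ← 8.565435 − (+5.500e-07/-3.344e-01) = 8.565437
iter 4: u=0.778769  f(a)=+1.652e-13  f'(a)=-3.344e-01  a ← 8.565437 − (+1.652e-13/-3.344e-01) = 8.565437
converged: |Δa| < 1e-12 after 4 iterations
sag = a·(cosh(S/(2a)) − 1) = 8.565437·(cosh(0.778769) − 1) = 2.731346
T_max/T_min = cosh(S/(2a)) = 1.318880

a=8.565 sag=2.731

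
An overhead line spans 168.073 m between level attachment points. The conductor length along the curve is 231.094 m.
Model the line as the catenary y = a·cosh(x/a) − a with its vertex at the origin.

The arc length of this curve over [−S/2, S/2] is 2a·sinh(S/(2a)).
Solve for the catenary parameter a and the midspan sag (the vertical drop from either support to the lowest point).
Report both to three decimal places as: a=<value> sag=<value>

a=58.941 sag=70.771

seed: a₀ = √(S³/(24(L−S))) = √(168.073³/(24·63.021)) = 56.027167
iter 1: u=1.499924  f(a)=+7.481e+00  f'(a)=-2.798e+00  a ← 56.027167 − (+7.481e+00/-2.798e+00) = 58.700683
iter 2: u=1.431610  f(a)=+5.688e-01  f'(a)=-2.387e+00  a ← 58.700683 − (+5.688e-01/-2.387e+00) = 58.938931
iter 3: u=1.425823  f(a)=+3.886e-03  f'(a)=-2.355e+00  a ← 58.938931 − (+3.886e-03/-2.355e+00) = 58.940581
iter 4: u=1.425783  f(a)=+1.842e-07  f'(a)=-2.355e+00  a ← 58.940581 − (+1.842e-07/-2.355e+00) = 58.940581
iter 5: u=1.425783  f(a)=+2.842e-14  f'(a)=-2.355e+00  a ← 58.940581 − (+2.842e-14/-2.355e+00) = 58.940581
converged: |Δa| < 1e-12 after 5 iterations
sag = a·(cosh(S/(2a)) − 1) = 58.940581·(cosh(1.425783) − 1) = 70.771027
T_max/T_min = cosh(S/(2a)) = 2.200718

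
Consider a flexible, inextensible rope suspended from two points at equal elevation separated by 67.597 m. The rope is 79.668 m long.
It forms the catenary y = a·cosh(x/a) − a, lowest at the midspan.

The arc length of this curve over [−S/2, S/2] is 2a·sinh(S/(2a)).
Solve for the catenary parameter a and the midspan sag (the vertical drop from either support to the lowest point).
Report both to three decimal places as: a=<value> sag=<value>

seed: a₀ = √(S³/(24(L−S))) = √(67.597³/(24·12.071)) = 32.652308
iter 1: u=1.035103  f(a)=+6.634e-01  f'(a)=-8.217e-01  a ← 32.652308 − (+6.634e-01/-8.217e-01) = 33.459695
iter 2: u=1.010126  f(a)=+2.540e-02  f'(a)=-7.598e-01  a ← 33.459695 − (+2.540e-02/-7.598e-01) = 33.493128
iter 3: u=1.009117  f(a)=+4.053e-05  f'(a)=-7.574e-01  a ← 33.493128 − (+4.053e-05/-7.574e-01) = 33.493181
iter 4: u=1.009116  f(a)=+1.035e-10  f'(a)=-7.574e-01  a ← 33.493181 − (+1.035e-10/-7.574e-01) = 33.493181
iter 5: u=1.009116  f(a)=+0.000e+00  f'(a)=-7.574e-01  a ← 33.493181 − (+0.000e+00/-7.574e-01) = 33.493181
converged: |Δa| < 1e-12 after 5 iterations
sag = a·(cosh(S/(2a)) − 1) = 33.493181·(cosh(1.009116) − 1) = 18.550461
T_max/T_min = cosh(S/(2a)) = 1.553858

a=33.493 sag=18.550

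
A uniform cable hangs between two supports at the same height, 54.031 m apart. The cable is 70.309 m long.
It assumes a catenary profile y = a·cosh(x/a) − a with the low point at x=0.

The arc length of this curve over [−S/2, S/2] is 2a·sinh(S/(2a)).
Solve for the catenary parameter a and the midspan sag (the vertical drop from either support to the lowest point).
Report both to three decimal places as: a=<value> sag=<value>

a=20.945 sag=19.976

seed: a₀ = √(S³/(24(L−S))) = √(54.031³/(24·16.278)) = 20.093628
iter 1: u=1.344481  f(a)=+1.536e+00  f'(a)=-1.933e+00  a ← 20.093628 − (+1.536e+00/-1.933e+00) = 20.888480
iter 2: u=1.293321  f(a)=+9.585e-02  f'(a)=-1.698e+00  a ← 20.888480 − (+9.585e-02/-1.698e+00) = 20.944921
iter 3: u=1.289835  f(a)=+4.282e-04  f'(a)=-1.683e+00  a ← 20.944921 − (+4.282e-04/-1.683e+00) = 20.945175
iter 4: u=1.289820  f(a)=+8.626e-09  f'(a)=-1.683e+00  a ← 20.945175 − (+8.626e-09/-1.683e+00) = 20.945175
iter 5: u=1.289820  f(a)=+1.421e-14  f'(a)=-1.683e+00  a ← 20.945175 − (+1.421e-14/-1.683e+00) = 20.945175
converged: |Δa| < 1e-12 after 5 iterations
sag = a·(cosh(S/(2a)) − 1) = 20.945175·(cosh(1.289820) − 1) = 19.975959
T_max/T_min = cosh(S/(2a)) = 1.953726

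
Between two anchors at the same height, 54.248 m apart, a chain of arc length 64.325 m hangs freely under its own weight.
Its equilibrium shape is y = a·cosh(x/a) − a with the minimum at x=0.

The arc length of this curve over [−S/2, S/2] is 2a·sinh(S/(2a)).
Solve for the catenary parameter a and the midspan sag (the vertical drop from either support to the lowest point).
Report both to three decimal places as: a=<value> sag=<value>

a=26.380 sag=15.217

seed: a₀ = √(S³/(24(L−S))) = √(54.248³/(24·10.077)) = 25.692381
iter 1: u=1.055722  f(a)=+5.767e-01  f'(a)=-8.754e-01  a ← 25.692381 − (+5.767e-01/-8.754e-01) = 26.351153
iter 2: u=1.029329  f(a)=+2.293e-02  f'(a)=-8.071e-01  a ← 26.351153 − (+2.293e-02/-8.071e-01) = 26.379558
iter 3: u=1.028220  f(a)=+3.955e-05  f'(a)=-8.043e-01  a ← 26.379558 − (+3.955e-05/-8.043e-01) = 26.379608
iter 4: u=1.028218  f(a)=+1.182e-10  f'(a)=-8.043e-01  a ← 26.379608 − (+1.182e-10/-8.043e-01) = 26.379608
iter 5: u=1.028218  f(a)=-1.421e-14  f'(a)=-8.043e-01  a ← 26.379608 − (-1.421e-14/-8.043e-01) = 26.379608
converged: |Δa| < 1e-12 after 5 iterations
sag = a·(cosh(S/(2a)) − 1) = 26.379608·(cosh(1.028218) − 1) = 15.217389
T_max/T_min = cosh(S/(2a)) = 1.576862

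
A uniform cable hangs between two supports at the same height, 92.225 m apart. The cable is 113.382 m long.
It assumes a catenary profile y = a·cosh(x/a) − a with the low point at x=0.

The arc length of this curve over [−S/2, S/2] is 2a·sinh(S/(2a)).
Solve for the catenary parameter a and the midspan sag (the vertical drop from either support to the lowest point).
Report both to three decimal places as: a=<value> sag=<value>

seed: a₀ = √(S³/(24(L−S))) = √(92.225³/(24·21.157)) = 39.304324
iter 1: u=1.173217  f(a)=+1.505e+00  f'(a)=-1.232e+00  a ← 39.304324 − (+1.505e+00/-1.232e+00) = 40.525449
iter 2: u=1.137865  f(a)=+7.297e-02  f'(a)=-1.115e+00  a ← 40.525449 − (+7.297e-02/-1.115e+00) = 40.590873
iter 3: u=1.136031  f(a)=+1.910e-04  f'(a)=-1.110e+00  a ← 40.590873 − (+1.910e-04/-1.110e+00) = 40.591046
iter 4: u=1.136026  f(a)=+1.316e-09  f'(a)=-1.109e+00  a ← 40.591046 − (+1.316e-09/-1.109e+00) = 40.591046
iter 5: u=1.136026  f(a)=+0.000e+00  f'(a)=-1.109e+00  a ← 40.591046 − (+0.000e+00/-1.109e+00) = 40.591046
converged: |Δa| < 1e-12 after 5 iterations
sag = a·(cosh(S/(2a)) − 1) = 40.591046·(cosh(1.136026) − 1) = 29.133430
T_max/T_min = cosh(S/(2a)) = 1.717730

a=40.591 sag=29.133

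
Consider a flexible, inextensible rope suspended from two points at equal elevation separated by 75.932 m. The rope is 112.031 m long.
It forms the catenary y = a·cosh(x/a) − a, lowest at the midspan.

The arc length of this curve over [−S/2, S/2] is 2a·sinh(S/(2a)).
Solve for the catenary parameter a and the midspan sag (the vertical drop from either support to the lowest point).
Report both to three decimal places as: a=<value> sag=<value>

seed: a₀ = √(S³/(24(L−S))) = √(75.932³/(24·36.099)) = 22.479366
iter 1: u=1.688927  f(a)=+5.512e+00  f'(a)=-4.226e+00  a ← 22.479366 − (+5.512e+00/-4.226e+00) = 23.783685
iter 2: u=1.596304  f(a)=+5.162e-01  f'(a)=-3.469e+00  a ← 23.783685 − (+5.162e-01/-3.469e+00) = 23.932498
iter 3: u=1.586379  f(a)=+5.559e-03  f'(a)=-3.394e+00  a ← 23.932498 − (+5.559e-03/-3.394e+00) = 23.934135
iter 4: u=1.586270  f(a)=+6.600e-07  f'(a)=-3.394e+00  a ← 23.934135 − (+6.600e-07/-3.394e+00) = 23.934135
iter 5: u=1.586270  f(a)=+0.000e+00  f'(a)=-3.394e+00  a ← 23.934135 − (+0.000e+00/-3.394e+00) = 23.934135
converged: |Δa| < 1e-12 after 5 iterations
sag = a·(cosh(S/(2a)) − 1) = 23.934135·(cosh(1.586270) − 1) = 36.980387
T_max/T_min = cosh(S/(2a)) = 2.545090

a=23.934 sag=36.980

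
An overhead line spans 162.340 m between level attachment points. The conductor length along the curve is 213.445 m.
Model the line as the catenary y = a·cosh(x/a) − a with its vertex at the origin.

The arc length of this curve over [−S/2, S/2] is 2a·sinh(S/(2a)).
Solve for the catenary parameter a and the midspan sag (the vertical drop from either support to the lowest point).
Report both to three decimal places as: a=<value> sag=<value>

seed: a₀ = √(S³/(24(L−S))) = √(162.340³/(24·51.105)) = 59.061027
iter 1: u=1.374341  f(a)=+5.049e+00  f'(a)=-2.080e+00  a ← 59.061027 − (+5.049e+00/-2.080e+00) = 61.488199
iter 2: u=1.320091  f(a)=+3.279e-01  f'(a)=-1.818e+00  a ← 61.488199 − (+3.279e-01/-1.818e+00) = 61.668577
iter 3: u=1.316229  f(a)=+1.596e-03  f'(a)=-1.800e+00  a ← 61.668577 − (+1.596e-03/-1.800e+00) = 61.669463
iter 4: u=1.316211  f(a)=+3.820e-08  f'(a)=-1.800e+00  a ← 61.669463 − (+3.820e-08/-1.800e+00) = 61.669463
iter 5: u=1.316211  f(a)=+0.000e+00  f'(a)=-1.800e+00  a ← 61.669463 − (+0.000e+00/-1.800e+00) = 61.669463
converged: |Δa| < 1e-12 after 5 iterations
sag = a·(cosh(S/(2a)) − 1) = 61.669463·(cosh(1.316211) − 1) = 61.589673
T_max/T_min = cosh(S/(2a)) = 1.998706

a=61.669 sag=61.590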